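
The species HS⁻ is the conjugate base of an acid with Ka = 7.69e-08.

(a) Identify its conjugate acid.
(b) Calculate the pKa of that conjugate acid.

(a) The conjugate acid is formed by adding one H⁺ to HS⁻, giving H₂S. (b) pKa = -log(Ka) = -log(7.69e-08) = 7.11.

Conjugate acid: H₂S; pK_a = 7.11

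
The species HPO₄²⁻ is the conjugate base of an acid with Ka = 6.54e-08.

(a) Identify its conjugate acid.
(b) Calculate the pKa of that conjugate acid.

(a) The conjugate acid is formed by adding one H⁺ to HPO₄²⁻, giving H₂PO₄⁻. (b) pKa = -log(Ka) = -log(6.54e-08) = 7.18.

Conjugate acid: H₂PO₄⁻; pK_a = 7.18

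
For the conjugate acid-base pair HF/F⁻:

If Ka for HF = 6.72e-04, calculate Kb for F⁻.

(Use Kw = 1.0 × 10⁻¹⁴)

For a conjugate pair Ka × Kb = Kw, so Kb = Kw/Ka = 1.0 × 10⁻¹⁴ / 6.72e-04 = 1.49e-11.

K_b = 1.49e-11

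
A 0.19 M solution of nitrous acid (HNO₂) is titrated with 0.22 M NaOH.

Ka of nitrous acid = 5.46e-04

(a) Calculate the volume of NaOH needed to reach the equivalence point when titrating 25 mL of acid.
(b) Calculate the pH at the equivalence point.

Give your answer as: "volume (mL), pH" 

moles acid = 0.19 × 25/1000 = 0.00475 mol; V_base = moles/0.22 × 1000 = 21.6 mL. At equivalence only the conjugate base is present: [A⁻] = 0.00475/0.047 = 1.0195e-01 M. Kb = Kw/Ka = 1.83e-11; [OH⁻] = √(Kb × [A⁻]) = 1.3665e-06; pOH = 5.86; pH = 14 - pOH = 8.14.

V = 21.6 mL, pH = 8.14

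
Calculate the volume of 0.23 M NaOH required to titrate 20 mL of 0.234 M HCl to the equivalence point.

At equivalence: moles acid = moles base. moles HCl = 0.234 × 20/1000 = 0.00468 mol. V_base = moles / 0.23 × 1000 = 20.3 mL.

V_{base} = 20.3 mL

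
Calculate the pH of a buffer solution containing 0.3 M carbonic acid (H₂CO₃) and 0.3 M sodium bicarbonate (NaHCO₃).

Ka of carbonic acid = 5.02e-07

pKa = -log(5.02e-07) = 6.30. pH = pKa + log([A⁻]/[HA]) = 6.30 + log(0.3/0.3)

pH = 6.30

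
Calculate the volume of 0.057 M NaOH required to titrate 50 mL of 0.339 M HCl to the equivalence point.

At equivalence: moles acid = moles base. moles HCl = 0.339 × 50/1000 = 0.01695 mol. V_base = moles / 0.057 × 1000 = 297.4 mL.

V_{base} = 297.4 mL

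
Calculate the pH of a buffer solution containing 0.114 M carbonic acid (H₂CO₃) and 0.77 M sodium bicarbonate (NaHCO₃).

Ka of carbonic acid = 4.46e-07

pKa = -log(4.46e-07) = 6.35. pH = pKa + log([A⁻]/[HA]) = 6.35 + log(0.77/0.114)

pH = 7.18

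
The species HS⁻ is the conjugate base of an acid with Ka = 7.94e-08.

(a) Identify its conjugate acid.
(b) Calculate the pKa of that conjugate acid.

(a) The conjugate acid is formed by adding one H⁺ to HS⁻, giving H₂S. (b) pKa = -log(Ka) = -log(7.94e-08) = 7.10.

Conjugate acid: H₂S; pK_a = 7.10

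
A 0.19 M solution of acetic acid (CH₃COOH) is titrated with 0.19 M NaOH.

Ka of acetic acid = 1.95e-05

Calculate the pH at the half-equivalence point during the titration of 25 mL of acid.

At half-equivalence [HA] = [A⁻], so Henderson-Hasselbalch gives pH = pKa = -log(1.95e-05) = 4.71.

pH = pKa = 4.71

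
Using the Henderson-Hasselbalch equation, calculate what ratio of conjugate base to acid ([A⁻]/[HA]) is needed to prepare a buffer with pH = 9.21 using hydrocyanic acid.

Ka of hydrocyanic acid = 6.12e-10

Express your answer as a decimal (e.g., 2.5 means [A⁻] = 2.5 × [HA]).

pKa = -log(6.12e-10) = 9.2132. pH = pKa + log([A⁻]/[HA]), so log([A⁻]/[HA]) = pH − pKa = 9.21 − 9.2132 = -0.0032. [A⁻]/[HA] = 10^(-0.0032) = 0.993

[A⁻]/[HA] = 0.993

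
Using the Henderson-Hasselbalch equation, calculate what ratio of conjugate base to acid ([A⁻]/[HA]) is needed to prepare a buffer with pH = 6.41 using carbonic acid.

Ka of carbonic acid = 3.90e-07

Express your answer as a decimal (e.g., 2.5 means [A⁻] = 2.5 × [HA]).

pKa = -log(3.90e-07) = 6.4089. pH = pKa + log([A⁻]/[HA]), so log([A⁻]/[HA]) = pH − pKa = 6.41 − 6.4089 = 0.0011. [A⁻]/[HA] = 10^(0.0011) = 1.00

[A⁻]/[HA] = 1.00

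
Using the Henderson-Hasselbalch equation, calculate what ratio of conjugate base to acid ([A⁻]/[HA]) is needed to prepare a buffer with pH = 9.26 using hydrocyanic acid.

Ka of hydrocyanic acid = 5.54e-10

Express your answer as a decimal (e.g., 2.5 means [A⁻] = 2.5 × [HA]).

pKa = -log(5.54e-10) = 9.2565. pH = pKa + log([A⁻]/[HA]), so log([A⁻]/[HA]) = pH − pKa = 9.26 − 9.2565 = 0.0035. [A⁻]/[HA] = 10^(0.0035) = 1.01

[A⁻]/[HA] = 1.01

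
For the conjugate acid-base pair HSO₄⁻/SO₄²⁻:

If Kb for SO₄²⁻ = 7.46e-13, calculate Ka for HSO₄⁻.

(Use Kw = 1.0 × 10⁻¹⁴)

For a conjugate pair Ka × Kb = Kw, so Ka = Kw/Kb = 1.0 × 10⁻¹⁴ / 7.46e-13 = 1.34e-02.

K_a = 1.34e-02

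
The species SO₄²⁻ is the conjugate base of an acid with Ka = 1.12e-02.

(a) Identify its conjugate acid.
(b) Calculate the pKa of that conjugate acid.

(a) The conjugate acid is formed by adding one H⁺ to SO₄²⁻, giving HSO₄⁻. (b) pKa = -log(Ka) = -log(1.12e-02) = 1.95.

Conjugate acid: HSO₄⁻; pK_a = 1.95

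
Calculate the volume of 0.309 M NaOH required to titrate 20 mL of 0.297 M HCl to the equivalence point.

At equivalence: moles acid = moles base. moles HCl = 0.297 × 20/1000 = 0.00594 mol. V_base = moles / 0.309 × 1000 = 19.2 mL.

V_{base} = 19.2 mL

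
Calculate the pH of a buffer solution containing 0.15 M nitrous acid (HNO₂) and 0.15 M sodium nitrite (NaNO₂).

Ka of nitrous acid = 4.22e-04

pKa = -log(4.22e-04) = 3.37. pH = pKa + log([A⁻]/[HA]) = 3.37 + log(0.15/0.15)

pH = 3.37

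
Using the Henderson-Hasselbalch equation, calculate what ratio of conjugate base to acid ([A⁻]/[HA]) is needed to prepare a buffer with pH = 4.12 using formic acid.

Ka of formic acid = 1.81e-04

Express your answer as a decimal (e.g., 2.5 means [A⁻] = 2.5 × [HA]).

pKa = -log(1.81e-04) = 3.7423. pH = pKa + log([A⁻]/[HA]), so log([A⁻]/[HA]) = pH − pKa = 4.12 − 3.7423 = 0.3777. [A⁻]/[HA] = 10^(0.3777) = 2.39

[A⁻]/[HA] = 2.39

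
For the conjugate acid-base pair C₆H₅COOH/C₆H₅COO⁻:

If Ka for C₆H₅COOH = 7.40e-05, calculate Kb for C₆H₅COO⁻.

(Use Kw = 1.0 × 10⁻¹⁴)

For a conjugate pair Ka × Kb = Kw, so Kb = Kw/Ka = 1.0 × 10⁻¹⁴ / 7.40e-05 = 1.35e-10.

K_b = 1.35e-10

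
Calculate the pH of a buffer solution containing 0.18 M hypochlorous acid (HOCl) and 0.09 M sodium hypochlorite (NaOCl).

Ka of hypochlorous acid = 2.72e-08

pKa = -log(2.72e-08) = 7.57. pH = pKa + log([A⁻]/[HA]) = 7.57 + log(0.09/0.18)

pH = 7.26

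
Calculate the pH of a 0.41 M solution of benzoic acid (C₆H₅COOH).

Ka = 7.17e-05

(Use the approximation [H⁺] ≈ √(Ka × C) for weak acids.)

[H⁺] = √(Ka × C) = √(7.17e-05 × 0.41) = 5.4219e-03. pH = -log(5.4219e-03)

pH = 2.27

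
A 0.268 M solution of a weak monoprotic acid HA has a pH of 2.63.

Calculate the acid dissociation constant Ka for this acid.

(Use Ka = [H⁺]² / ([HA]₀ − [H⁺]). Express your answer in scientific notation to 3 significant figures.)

[H⁺] = 10^(−pH) = 10^(−2.63) = 2.344e-03 M. For HA ⇌ H⁺ + A⁻, Ka = [H⁺][A⁻]/[HA] = [H⁺]² / ([HA]₀ − [H⁺]) = (2.344e-03)² / (0.268 − 2.344e-03) = 2.07e-05.

K_a = 2.07e-05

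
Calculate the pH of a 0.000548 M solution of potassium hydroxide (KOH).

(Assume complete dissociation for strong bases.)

[OH⁻] = 0.000548 M for strong base. pOH = -log[OH⁻] = 3.26, pH = 14 - pOH

pH = 10.74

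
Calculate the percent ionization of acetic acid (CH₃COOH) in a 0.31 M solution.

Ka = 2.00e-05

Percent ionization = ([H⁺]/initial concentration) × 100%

Using Ka equilibrium: x² + Ka×x - Ka×C = 0. Solving: [H⁺] = 2.4800e-03. Percent = (2.4800e-03/0.31) × 100

Percent ionization = 0.8%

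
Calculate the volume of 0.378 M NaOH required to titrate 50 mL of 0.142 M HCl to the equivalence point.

At equivalence: moles acid = moles base. moles HCl = 0.142 × 50/1000 = 0.0071 mol. V_base = moles / 0.378 × 1000 = 18.8 mL.

V_{base} = 18.8 mL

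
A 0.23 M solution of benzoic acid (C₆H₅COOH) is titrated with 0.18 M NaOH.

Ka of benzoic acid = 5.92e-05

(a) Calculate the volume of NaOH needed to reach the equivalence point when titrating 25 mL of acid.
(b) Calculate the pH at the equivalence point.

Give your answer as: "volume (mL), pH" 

moles acid = 0.23 × 25/1000 = 0.00575 mol; V_base = moles/0.18 × 1000 = 31.9 mL. At equivalence only the conjugate base is present: [A⁻] = 0.00575/0.057 = 1.0098e-01 M. Kb = Kw/Ka = 1.69e-10; [OH⁻] = √(Kb × [A⁻]) = 4.1300e-06; pOH = 5.38; pH = 14 - pOH = 8.62.

V = 31.9 mL, pH = 8.62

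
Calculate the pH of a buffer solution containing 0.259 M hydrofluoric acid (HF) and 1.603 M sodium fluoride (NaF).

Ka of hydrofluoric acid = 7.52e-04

pKa = -log(7.52e-04) = 3.12. pH = pKa + log([A⁻]/[HA]) = 3.12 + log(1.603/0.259)

pH = 3.92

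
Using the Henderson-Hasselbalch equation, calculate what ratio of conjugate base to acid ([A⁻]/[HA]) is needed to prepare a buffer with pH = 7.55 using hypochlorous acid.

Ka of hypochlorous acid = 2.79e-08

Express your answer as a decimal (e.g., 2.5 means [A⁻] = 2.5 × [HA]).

pKa = -log(2.79e-08) = 7.5544. pH = pKa + log([A⁻]/[HA]), so log([A⁻]/[HA]) = pH − pKa = 7.55 − 7.5544 = -0.0044. [A⁻]/[HA] = 10^(-0.0044) = 0.990

[A⁻]/[HA] = 0.990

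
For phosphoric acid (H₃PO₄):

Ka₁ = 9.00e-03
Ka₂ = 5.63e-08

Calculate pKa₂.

pKa₂ = -log(Ka₂) = -log(5.63e-08) = 7.25.

pK_{a2} = 7.25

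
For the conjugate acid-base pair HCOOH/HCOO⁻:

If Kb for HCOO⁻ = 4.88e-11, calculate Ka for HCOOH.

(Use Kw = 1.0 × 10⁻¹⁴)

For a conjugate pair Ka × Kb = Kw, so Ka = Kw/Kb = 1.0 × 10⁻¹⁴ / 4.88e-11 = 2.05e-04.

K_a = 2.05e-04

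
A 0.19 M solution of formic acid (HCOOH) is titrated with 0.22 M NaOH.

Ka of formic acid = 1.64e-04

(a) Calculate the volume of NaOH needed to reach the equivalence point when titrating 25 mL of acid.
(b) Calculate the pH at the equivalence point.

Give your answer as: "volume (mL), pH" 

moles acid = 0.19 × 25/1000 = 0.00475 mol; V_base = moles/0.22 × 1000 = 21.6 mL. At equivalence only the conjugate base is present: [A⁻] = 0.00475/0.047 = 1.0195e-01 M. Kb = Kw/Ka = 6.10e-11; [OH⁻] = √(Kb × [A⁻]) = 2.4933e-06; pOH = 5.60; pH = 14 - pOH = 8.40.

V = 21.6 mL, pH = 8.40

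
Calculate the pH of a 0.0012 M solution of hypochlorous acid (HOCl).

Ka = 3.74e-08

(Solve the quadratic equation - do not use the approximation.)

x² + Ka×x - Ka×C = 0. Using quadratic formula: [H⁺] = 6.6806e-06

pH = 5.18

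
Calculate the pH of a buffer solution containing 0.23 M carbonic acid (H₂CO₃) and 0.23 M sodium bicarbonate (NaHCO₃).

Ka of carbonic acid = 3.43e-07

pKa = -log(3.43e-07) = 6.46. pH = pKa + log([A⁻]/[HA]) = 6.46 + log(0.23/0.23)

pH = 6.46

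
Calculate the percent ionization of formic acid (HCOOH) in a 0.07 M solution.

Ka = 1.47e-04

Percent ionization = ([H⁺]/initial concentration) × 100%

Using Ka equilibrium: x² + Ka×x - Ka×C = 0. Solving: [H⁺] = 3.1351e-03. Percent = (3.1351e-03/0.07) × 100

Percent ionization = 4.48%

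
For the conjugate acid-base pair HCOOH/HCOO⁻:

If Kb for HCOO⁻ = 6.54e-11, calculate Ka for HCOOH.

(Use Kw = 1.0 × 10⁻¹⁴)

For a conjugate pair Ka × Kb = Kw, so Ka = Kw/Kb = 1.0 × 10⁻¹⁴ / 6.54e-11 = 1.53e-04.

K_a = 1.53e-04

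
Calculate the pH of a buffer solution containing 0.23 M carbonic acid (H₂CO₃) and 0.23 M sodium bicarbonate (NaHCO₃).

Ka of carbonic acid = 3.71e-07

pKa = -log(3.71e-07) = 6.43. pH = pKa + log([A⁻]/[HA]) = 6.43 + log(0.23/0.23)

pH = 6.43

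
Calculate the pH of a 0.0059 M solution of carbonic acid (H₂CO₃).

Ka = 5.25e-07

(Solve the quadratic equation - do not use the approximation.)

x² + Ka×x - Ka×C = 0. Using quadratic formula: [H⁺] = 5.5393e-05

pH = 4.26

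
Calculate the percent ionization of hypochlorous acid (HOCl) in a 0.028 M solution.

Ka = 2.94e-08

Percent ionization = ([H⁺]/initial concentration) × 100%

Using Ka equilibrium: x² + Ka×x - Ka×C = 0. Solving: [H⁺] = 2.8677e-05. Percent = (2.8677e-05/0.028) × 100

Percent ionization = 0.102%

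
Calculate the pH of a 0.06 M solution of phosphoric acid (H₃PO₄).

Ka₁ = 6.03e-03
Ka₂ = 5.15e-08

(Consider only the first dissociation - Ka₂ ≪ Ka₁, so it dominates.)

First dissociation dominates. From Ka₁ = [H⁺][HA⁻]/[H₂A], x² + Ka₁·x − Ka₁·C = 0 with C = 0.06 M and Ka₁ = 6.03e-03. Solving: [H⁺] = (−Ka₁ + √(Ka₁² + 4·Ka₁·C)) / 2 = 1.6244e-02 M. pH = -log(1.6244e-02) = 1.79.

pH = 1.79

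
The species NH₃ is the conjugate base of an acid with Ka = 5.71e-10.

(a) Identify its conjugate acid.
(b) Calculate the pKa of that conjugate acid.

(a) The conjugate acid is formed by adding one H⁺ to NH₃, giving NH₄⁺. (b) pKa = -log(Ka) = -log(5.71e-10) = 9.24.

Conjugate acid: NH₄⁺; pK_a = 9.24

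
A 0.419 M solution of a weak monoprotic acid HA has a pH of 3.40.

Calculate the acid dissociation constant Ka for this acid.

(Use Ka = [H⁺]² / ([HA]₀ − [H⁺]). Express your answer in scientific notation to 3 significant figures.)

[H⁺] = 10^(−pH) = 10^(−3.40) = 3.981e-04 M. For HA ⇌ H⁺ + A⁻, Ka = [H⁺][A⁻]/[HA] = [H⁺]² / ([HA]₀ − [H⁺]) = (3.981e-04)² / (0.419 − 3.981e-04) = 3.79e-07.

K_a = 3.79e-07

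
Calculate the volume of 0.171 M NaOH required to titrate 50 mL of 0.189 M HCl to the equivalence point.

At equivalence: moles acid = moles base. moles HCl = 0.189 × 50/1000 = 0.00945 mol. V_base = moles / 0.171 × 1000 = 55.3 mL.

V_{base} = 55.3 mL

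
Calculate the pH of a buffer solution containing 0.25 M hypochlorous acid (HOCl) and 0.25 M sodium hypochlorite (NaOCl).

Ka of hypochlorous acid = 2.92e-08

pKa = -log(2.92e-08) = 7.53. pH = pKa + log([A⁻]/[HA]) = 7.53 + log(0.25/0.25)

pH = 7.53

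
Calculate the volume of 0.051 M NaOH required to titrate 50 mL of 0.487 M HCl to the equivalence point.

At equivalence: moles acid = moles base. moles HCl = 0.487 × 50/1000 = 0.02435 mol. V_base = moles / 0.051 × 1000 = 477.5 mL.

V_{base} = 477.5 mL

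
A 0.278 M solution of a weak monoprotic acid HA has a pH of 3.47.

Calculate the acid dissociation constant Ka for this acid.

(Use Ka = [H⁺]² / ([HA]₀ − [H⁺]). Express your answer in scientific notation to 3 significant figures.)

[H⁺] = 10^(−pH) = 10^(−3.47) = 3.388e-04 M. For HA ⇌ H⁺ + A⁻, Ka = [H⁺][A⁻]/[HA] = [H⁺]² / ([HA]₀ − [H⁺]) = (3.388e-04)² / (0.278 − 3.388e-04) = 4.14e-07.

K_a = 4.14e-07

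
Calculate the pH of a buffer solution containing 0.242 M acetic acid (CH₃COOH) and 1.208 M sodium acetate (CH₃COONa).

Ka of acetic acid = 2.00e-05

pKa = -log(2.00e-05) = 4.70. pH = pKa + log([A⁻]/[HA]) = 4.70 + log(1.208/0.242)

pH = 5.40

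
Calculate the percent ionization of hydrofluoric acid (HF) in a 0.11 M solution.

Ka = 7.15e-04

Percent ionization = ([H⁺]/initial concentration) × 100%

Using Ka equilibrium: x² + Ka×x - Ka×C = 0. Solving: [H⁺] = 8.5182e-03. Percent = (8.5182e-03/0.11) × 100

Percent ionization = 7.74%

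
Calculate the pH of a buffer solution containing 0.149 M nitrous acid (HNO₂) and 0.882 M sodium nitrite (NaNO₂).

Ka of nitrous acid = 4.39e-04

pKa = -log(4.39e-04) = 3.36. pH = pKa + log([A⁻]/[HA]) = 3.36 + log(0.882/0.149)

pH = 4.13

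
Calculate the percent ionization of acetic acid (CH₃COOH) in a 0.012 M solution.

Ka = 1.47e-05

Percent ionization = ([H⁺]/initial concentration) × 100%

Using Ka equilibrium: x² + Ka×x - Ka×C = 0. Solving: [H⁺] = 4.1271e-04. Percent = (4.1271e-04/0.012) × 100

Percent ionization = 3.44%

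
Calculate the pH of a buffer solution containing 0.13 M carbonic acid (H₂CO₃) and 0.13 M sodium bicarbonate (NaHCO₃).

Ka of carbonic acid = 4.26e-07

pKa = -log(4.26e-07) = 6.37. pH = pKa + log([A⁻]/[HA]) = 6.37 + log(0.13/0.13)

pH = 6.37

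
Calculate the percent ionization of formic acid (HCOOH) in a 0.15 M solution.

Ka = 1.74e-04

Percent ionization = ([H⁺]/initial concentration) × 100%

Using Ka equilibrium: x² + Ka×x - Ka×C = 0. Solving: [H⁺] = 5.0226e-03. Percent = (5.0226e-03/0.15) × 100

Percent ionization = 3.35%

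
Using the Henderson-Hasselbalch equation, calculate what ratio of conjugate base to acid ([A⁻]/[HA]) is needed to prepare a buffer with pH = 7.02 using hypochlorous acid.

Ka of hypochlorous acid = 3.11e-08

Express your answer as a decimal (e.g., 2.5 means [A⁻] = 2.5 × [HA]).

pKa = -log(3.11e-08) = 7.5072. pH = pKa + log([A⁻]/[HA]), so log([A⁻]/[HA]) = pH − pKa = 7.02 − 7.5072 = -0.4872. [A⁻]/[HA] = 10^(-0.4872) = 0.326

[A⁻]/[HA] = 0.326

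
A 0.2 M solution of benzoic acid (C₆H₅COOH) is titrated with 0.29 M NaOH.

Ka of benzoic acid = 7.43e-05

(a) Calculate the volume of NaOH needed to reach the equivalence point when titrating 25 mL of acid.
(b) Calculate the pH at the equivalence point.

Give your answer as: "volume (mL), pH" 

moles acid = 0.2 × 25/1000 = 0.005 mol; V_base = moles/0.29 × 1000 = 17.2 mL. At equivalence only the conjugate base is present: [A⁻] = 0.005/0.042 = 1.1837e-01 M. Kb = Kw/Ka = 1.35e-10; [OH⁻] = √(Kb × [A⁻]) = 3.9914e-06; pOH = 5.40; pH = 14 - pOH = 8.60.

V = 17.2 mL, pH = 8.60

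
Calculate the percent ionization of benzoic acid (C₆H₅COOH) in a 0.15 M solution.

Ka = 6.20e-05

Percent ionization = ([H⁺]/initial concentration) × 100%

Using Ka equilibrium: x² + Ka×x - Ka×C = 0. Solving: [H⁺] = 3.0187e-03. Percent = (3.0187e-03/0.15) × 100

Percent ionization = 2.01%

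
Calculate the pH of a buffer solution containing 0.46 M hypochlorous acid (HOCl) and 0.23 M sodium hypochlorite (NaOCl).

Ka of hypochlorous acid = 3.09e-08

pKa = -log(3.09e-08) = 7.51. pH = pKa + log([A⁻]/[HA]) = 7.51 + log(0.23/0.46)

pH = 7.21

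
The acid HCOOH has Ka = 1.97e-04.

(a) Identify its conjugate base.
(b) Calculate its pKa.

(a) The conjugate base is formed by removing one H⁺ from HCOOH, giving HCOO⁻. (b) pKa = -log(Ka) = -log(1.97e-04) = 3.71.

Conjugate base: HCOO⁻; pK_a = 3.71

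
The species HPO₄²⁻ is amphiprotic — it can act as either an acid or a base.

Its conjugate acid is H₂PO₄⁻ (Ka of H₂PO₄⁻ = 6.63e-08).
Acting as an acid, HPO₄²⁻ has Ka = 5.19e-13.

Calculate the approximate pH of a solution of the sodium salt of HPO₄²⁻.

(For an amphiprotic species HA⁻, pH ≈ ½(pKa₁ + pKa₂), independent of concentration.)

pKa₁ = -log(6.63e-08) = 7.18; pKa₂ = -log(5.19e-13) = 12.28. For an amphiprotic species, pH ≈ ½(pKa₁ + pKa₂) = ½(7.18 + 12.28) = 9.73.

pH = 9.73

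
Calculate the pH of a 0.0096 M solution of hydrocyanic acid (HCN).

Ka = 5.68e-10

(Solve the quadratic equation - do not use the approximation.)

x² + Ka×x - Ka×C = 0. Using quadratic formula: [H⁺] = 2.3348e-06

pH = 5.63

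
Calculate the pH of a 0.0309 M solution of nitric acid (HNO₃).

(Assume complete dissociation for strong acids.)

[H⁺] = 0.0309 M for strong acid. pH = -log[H⁺] = -log(0.0309)

pH = 1.51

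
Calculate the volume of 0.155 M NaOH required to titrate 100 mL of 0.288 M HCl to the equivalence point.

At equivalence: moles acid = moles base. moles HCl = 0.288 × 100/1000 = 0.0288 mol. V_base = moles / 0.155 × 1000 = 185.8 mL.

V_{base} = 185.8 mL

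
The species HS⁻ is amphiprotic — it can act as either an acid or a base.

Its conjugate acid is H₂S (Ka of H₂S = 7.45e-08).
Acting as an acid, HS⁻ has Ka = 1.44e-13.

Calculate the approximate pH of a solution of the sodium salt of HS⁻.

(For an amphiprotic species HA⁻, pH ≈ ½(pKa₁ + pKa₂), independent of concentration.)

pKa₁ = -log(7.45e-08) = 7.13; pKa₂ = -log(1.44e-13) = 12.84. For an amphiprotic species, pH ≈ ½(pKa₁ + pKa₂) = ½(7.13 + 12.84) = 9.98.

pH = 9.98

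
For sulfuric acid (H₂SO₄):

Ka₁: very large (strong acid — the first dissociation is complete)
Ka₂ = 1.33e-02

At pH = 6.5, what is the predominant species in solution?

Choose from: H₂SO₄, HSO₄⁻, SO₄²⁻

The first dissociation is complete, so H₂SO₄ itself is never the predominant species in water; pKa₂ = -log(1.33e-02) = 1.88. For a polyprotic acid the predominant species crosses at each pKa: below pKa_n the protonated form dominates, above it the deprotonated form does. At pH = 6.5, the predominant species is SO₄²⁻.

SO₄²⁻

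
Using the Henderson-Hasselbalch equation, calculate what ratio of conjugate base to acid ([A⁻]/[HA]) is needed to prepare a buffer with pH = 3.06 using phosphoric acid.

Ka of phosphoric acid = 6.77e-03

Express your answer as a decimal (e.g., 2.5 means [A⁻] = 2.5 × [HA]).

pKa = -log(6.77e-03) = 2.1694. pH = pKa + log([A⁻]/[HA]), so log([A⁻]/[HA]) = pH − pKa = 3.06 − 2.1694 = 0.8906. [A⁻]/[HA] = 10^(0.8906) = 7.77

[A⁻]/[HA] = 7.77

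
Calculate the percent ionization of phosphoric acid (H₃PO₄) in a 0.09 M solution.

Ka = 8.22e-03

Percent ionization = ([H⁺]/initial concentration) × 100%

Using Ka equilibrium: x² + Ka×x - Ka×C = 0. Solving: [H⁺] = 2.3398e-02. Percent = (2.3398e-02/0.09) × 100

Percent ionization = 26%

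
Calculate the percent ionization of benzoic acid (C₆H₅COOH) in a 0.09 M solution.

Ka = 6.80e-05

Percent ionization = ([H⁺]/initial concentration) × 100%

Using Ka equilibrium: x² + Ka×x - Ka×C = 0. Solving: [H⁺] = 2.4401e-03. Percent = (2.4401e-03/0.09) × 100

Percent ionization = 2.71%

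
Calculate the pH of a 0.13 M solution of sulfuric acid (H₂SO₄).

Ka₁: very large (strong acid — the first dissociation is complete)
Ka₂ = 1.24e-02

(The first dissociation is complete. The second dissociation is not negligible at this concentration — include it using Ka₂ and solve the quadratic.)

First dissociation is complete: [H⁺]₀ = [HSO₄⁻]₀ = C = 0.13 M. Second dissociation HSO₄⁻ ⇌ H⁺ + SO₄²⁻: let x = [SO₄²⁻]. Ka₂ = (C + x)·x / (C − x) = 1.24e-02 → x² + (C + Ka₂)·x − Ka₂·C = 0 → x² + 0.14240·x − 1.612e-03 = 0. x = (−0.14240 + √(0.14240² + 4 × 1.612e-03)) / 2 = 1.0540e-02 M. [H⁺] = C + x = 0.13 + 1.0540e-02 = 1.4054e-01 M. pH = -log(1.4054e-01) = 0.85.

pH = 0.85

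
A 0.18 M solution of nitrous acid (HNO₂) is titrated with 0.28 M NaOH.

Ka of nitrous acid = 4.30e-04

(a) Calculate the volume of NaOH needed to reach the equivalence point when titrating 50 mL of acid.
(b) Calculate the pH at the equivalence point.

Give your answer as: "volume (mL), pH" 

moles acid = 0.18 × 50/1000 = 0.009 mol; V_base = moles/0.28 × 1000 = 32.1 mL. At equivalence only the conjugate base is present: [A⁻] = 0.009/0.082 = 1.0957e-01 M. Kb = Kw/Ka = 2.33e-11; [OH⁻] = √(Kb × [A⁻]) = 1.5963e-06; pOH = 5.80; pH = 14 - pOH = 8.20.

V = 32.1 mL, pH = 8.20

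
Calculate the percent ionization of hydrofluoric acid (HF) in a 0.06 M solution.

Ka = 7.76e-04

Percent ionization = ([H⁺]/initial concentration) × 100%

Using Ka equilibrium: x² + Ka×x - Ka×C = 0. Solving: [H⁺] = 6.4465e-03. Percent = (6.4465e-03/0.06) × 100

Percent ionization = 10.7%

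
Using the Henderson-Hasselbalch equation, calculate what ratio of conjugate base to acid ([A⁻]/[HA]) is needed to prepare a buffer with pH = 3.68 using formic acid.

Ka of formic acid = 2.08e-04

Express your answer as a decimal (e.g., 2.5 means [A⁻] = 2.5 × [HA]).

pKa = -log(2.08e-04) = 3.6819. pH = pKa + log([A⁻]/[HA]), so log([A⁻]/[HA]) = pH − pKa = 3.68 − 3.6819 = -0.0019. [A⁻]/[HA] = 10^(-0.0019) = 0.996

[A⁻]/[HA] = 0.996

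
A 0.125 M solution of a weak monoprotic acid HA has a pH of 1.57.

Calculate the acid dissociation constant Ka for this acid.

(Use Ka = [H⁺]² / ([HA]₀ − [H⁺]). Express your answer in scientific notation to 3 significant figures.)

[H⁺] = 10^(−pH) = 10^(−1.57) = 2.692e-02 M. For HA ⇌ H⁺ + A⁻, Ka = [H⁺][A⁻]/[HA] = [H⁺]² / ([HA]₀ − [H⁺]) = (2.692e-02)² / (0.125 − 2.692e-02) = 7.39e-03.

K_a = 7.39e-03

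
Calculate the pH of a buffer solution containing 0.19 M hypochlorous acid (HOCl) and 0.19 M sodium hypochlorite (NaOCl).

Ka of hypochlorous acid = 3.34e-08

pKa = -log(3.34e-08) = 7.48. pH = pKa + log([A⁻]/[HA]) = 7.48 + log(0.19/0.19)

pH = 7.48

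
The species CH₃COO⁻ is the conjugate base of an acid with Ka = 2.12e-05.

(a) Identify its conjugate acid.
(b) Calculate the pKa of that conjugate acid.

(a) The conjugate acid is formed by adding one H⁺ to CH₃COO⁻, giving CH₃COOH. (b) pKa = -log(Ka) = -log(2.12e-05) = 4.67.

Conjugate acid: CH₃COOH; pK_a = 4.67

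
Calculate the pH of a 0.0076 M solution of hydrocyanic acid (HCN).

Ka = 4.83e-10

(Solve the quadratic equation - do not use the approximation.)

x² + Ka×x - Ka×C = 0. Using quadratic formula: [H⁺] = 1.9157e-06

pH = 5.72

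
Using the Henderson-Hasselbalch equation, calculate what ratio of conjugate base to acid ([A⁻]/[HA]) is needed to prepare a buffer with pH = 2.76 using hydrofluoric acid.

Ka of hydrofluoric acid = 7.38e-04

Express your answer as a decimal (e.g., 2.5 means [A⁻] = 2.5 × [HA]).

pKa = -log(7.38e-04) = 3.1319. pH = pKa + log([A⁻]/[HA]), so log([A⁻]/[HA]) = pH − pKa = 2.76 − 3.1319 = -0.3719. [A⁻]/[HA] = 10^(-0.3719) = 0.425

[A⁻]/[HA] = 0.425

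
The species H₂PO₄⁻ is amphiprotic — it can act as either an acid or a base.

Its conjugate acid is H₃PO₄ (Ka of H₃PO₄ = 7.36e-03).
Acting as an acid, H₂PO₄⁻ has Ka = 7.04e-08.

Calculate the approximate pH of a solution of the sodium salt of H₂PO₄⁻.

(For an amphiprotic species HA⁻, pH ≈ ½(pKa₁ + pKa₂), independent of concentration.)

pKa₁ = -log(7.36e-03) = 2.13; pKa₂ = -log(7.04e-08) = 7.15. For an amphiprotic species, pH ≈ ½(pKa₁ + pKa₂) = ½(2.13 + 7.15) = 4.64.

pH = 4.64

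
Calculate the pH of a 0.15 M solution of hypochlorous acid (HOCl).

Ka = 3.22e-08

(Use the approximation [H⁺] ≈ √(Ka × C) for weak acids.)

[H⁺] = √(Ka × C) = √(3.22e-08 × 0.15) = 6.9498e-05. pH = -log(6.9498e-05)

pH = 4.16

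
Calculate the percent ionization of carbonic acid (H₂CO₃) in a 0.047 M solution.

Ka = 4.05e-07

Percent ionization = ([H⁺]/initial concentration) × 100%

Using Ka equilibrium: x² + Ka×x - Ka×C = 0. Solving: [H⁺] = 1.3777e-04. Percent = (1.3777e-04/0.047) × 100

Percent ionization = 0.293%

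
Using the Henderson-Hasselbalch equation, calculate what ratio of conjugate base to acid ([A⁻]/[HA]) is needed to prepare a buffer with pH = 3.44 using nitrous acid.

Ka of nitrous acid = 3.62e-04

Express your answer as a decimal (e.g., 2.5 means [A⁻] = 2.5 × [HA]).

pKa = -log(3.62e-04) = 3.4413. pH = pKa + log([A⁻]/[HA]), so log([A⁻]/[HA]) = pH − pKa = 3.44 − 3.4413 = -0.0013. [A⁻]/[HA] = 10^(-0.0013) = 0.997

[A⁻]/[HA] = 0.997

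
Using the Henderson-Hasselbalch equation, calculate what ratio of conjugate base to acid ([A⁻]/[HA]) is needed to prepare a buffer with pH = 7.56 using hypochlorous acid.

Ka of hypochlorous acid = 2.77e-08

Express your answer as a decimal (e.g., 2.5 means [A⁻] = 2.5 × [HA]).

pKa = -log(2.77e-08) = 7.5575. pH = pKa + log([A⁻]/[HA]), so log([A⁻]/[HA]) = pH − pKa = 7.56 − 7.5575 = 0.0025. [A⁻]/[HA] = 10^(0.0025) = 1.01

[A⁻]/[HA] = 1.01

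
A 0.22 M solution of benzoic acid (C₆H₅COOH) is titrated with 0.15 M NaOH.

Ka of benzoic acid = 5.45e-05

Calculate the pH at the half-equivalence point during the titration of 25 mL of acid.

At half-equivalence [HA] = [A⁻], so Henderson-Hasselbalch gives pH = pKa = -log(5.45e-05) = 4.26.

pH = pKa = 4.26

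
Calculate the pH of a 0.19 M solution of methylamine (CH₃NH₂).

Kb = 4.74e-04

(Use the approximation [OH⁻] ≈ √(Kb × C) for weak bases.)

[OH⁻] = √(Kb × C) = √(4.74e-04 × 0.19) = 9.4900e-03. pOH = 2.02, pH = 14 - pOH

pH = 11.98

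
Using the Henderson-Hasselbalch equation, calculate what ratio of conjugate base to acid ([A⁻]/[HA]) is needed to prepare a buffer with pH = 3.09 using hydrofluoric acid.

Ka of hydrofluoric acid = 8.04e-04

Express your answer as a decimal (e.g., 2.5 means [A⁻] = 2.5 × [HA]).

pKa = -log(8.04e-04) = 3.0947. pH = pKa + log([A⁻]/[HA]), so log([A⁻]/[HA]) = pH − pKa = 3.09 − 3.0947 = -0.0047. [A⁻]/[HA] = 10^(-0.0047) = 0.989

[A⁻]/[HA] = 0.989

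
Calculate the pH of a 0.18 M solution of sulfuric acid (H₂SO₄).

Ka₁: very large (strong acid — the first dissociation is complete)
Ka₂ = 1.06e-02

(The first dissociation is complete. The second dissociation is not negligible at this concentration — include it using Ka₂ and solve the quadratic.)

First dissociation is complete: [H⁺]₀ = [HSO₄⁻]₀ = C = 0.18 M. Second dissociation HSO₄⁻ ⇌ H⁺ + SO₄²⁻: let x = [SO₄²⁻]. Ka₂ = (C + x)·x / (C − x) = 1.06e-02 → x² + (C + Ka₂)·x − Ka₂·C = 0 → x² + 0.19060·x − 1.908e-03 = 0. x = (−0.19060 + √(0.19060² + 4 × 1.908e-03)) / 2 = 9.5336e-03 M. [H⁺] = C + x = 0.18 + 9.5336e-03 = 1.8953e-01 M. pH = -log(1.8953e-01) = 0.72.

pH = 0.72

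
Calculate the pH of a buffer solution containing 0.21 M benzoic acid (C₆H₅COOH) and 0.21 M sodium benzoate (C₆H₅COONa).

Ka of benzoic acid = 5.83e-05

pKa = -log(5.83e-05) = 4.23. pH = pKa + log([A⁻]/[HA]) = 4.23 + log(0.21/0.21)

pH = 4.23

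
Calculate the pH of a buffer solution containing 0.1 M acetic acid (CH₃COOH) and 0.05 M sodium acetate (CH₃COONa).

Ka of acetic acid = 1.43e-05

pKa = -log(1.43e-05) = 4.84. pH = pKa + log([A⁻]/[HA]) = 4.84 + log(0.05/0.1)

pH = 4.54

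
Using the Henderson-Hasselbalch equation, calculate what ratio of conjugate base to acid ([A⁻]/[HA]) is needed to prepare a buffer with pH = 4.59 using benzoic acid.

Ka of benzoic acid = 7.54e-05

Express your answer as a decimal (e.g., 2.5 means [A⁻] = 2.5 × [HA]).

pKa = -log(7.54e-05) = 4.1226. pH = pKa + log([A⁻]/[HA]), so log([A⁻]/[HA]) = pH − pKa = 4.59 − 4.1226 = 0.4674. [A⁻]/[HA] = 10^(0.4674) = 2.93

[A⁻]/[HA] = 2.93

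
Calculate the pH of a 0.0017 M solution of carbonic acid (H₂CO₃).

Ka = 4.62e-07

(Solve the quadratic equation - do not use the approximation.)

x² + Ka×x - Ka×C = 0. Using quadratic formula: [H⁺] = 2.7795e-05

pH = 4.56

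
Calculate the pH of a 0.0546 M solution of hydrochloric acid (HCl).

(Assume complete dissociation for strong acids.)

[H⁺] = 0.0546 M for strong acid. pH = -log[H⁺] = -log(0.0546)

pH = 1.26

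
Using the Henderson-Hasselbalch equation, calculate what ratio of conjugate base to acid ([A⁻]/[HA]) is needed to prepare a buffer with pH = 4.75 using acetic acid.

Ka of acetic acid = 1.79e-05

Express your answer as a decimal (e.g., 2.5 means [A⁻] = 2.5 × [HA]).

pKa = -log(1.79e-05) = 4.7471. pH = pKa + log([A⁻]/[HA]), so log([A⁻]/[HA]) = pH − pKa = 4.75 − 4.7471 = 0.0029. [A⁻]/[HA] = 10^(0.0029) = 1.01

[A⁻]/[HA] = 1.01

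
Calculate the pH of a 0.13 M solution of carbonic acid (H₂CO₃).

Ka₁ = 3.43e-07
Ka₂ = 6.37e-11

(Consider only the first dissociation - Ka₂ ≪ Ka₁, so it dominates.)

First dissociation dominates. From Ka₁ = [H⁺][HA⁻]/[H₂A], x² + Ka₁·x − Ka₁·C = 0 with C = 0.13 M and Ka₁ = 3.43e-07. Solving: [H⁺] = (−Ka₁ + √(Ka₁² + 4·Ka₁·C)) / 2 = 2.1099e-04 M. pH = -log(2.1099e-04) = 3.68.

pH = 3.68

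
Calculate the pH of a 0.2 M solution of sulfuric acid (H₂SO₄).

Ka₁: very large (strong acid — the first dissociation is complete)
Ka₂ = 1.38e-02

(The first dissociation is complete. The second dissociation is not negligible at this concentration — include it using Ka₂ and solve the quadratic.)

First dissociation is complete: [H⁺]₀ = [HSO₄⁻]₀ = C = 0.2 M. Second dissociation HSO₄⁻ ⇌ H⁺ + SO₄²⁻: let x = [SO₄²⁻]. Ka₂ = (C + x)·x / (C − x) = 1.38e-02 → x² + (C + Ka₂)·x − Ka₂·C = 0 → x² + 0.21380·x − 2.760e-03 = 0. x = (−0.21380 + √(0.21380² + 4 × 2.760e-03)) / 2 = 1.2212e-02 M. [H⁺] = C + x = 0.2 + 1.2212e-02 = 2.1221e-01 M. pH = -log(2.1221e-01) = 0.67.

pH = 0.67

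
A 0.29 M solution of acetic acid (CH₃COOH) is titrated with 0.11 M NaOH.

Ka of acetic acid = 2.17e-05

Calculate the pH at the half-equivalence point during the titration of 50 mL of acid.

At half-equivalence [HA] = [A⁻], so Henderson-Hasselbalch gives pH = pKa = -log(2.17e-05) = 4.66.

pH = pKa = 4.66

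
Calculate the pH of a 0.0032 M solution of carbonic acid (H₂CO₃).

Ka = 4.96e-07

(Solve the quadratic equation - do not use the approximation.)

x² + Ka×x - Ka×C = 0. Using quadratic formula: [H⁺] = 3.9592e-05

pH = 4.40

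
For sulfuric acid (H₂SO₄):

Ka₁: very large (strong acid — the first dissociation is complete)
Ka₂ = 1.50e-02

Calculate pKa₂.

pKa₂ = -log(Ka₂) = -log(1.50e-02) = 1.82.

pK_{a2} = 1.82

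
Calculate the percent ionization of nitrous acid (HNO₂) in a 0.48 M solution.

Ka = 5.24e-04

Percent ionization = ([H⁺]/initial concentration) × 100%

Using Ka equilibrium: x² + Ka×x - Ka×C = 0. Solving: [H⁺] = 1.5600e-02. Percent = (1.5600e-02/0.48) × 100

Percent ionization = 3.25%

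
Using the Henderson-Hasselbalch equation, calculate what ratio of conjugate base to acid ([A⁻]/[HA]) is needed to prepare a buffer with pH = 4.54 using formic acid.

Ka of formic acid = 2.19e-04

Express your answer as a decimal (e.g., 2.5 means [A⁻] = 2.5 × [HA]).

pKa = -log(2.19e-04) = 3.6596. pH = pKa + log([A⁻]/[HA]), so log([A⁻]/[HA]) = pH − pKa = 4.54 − 3.6596 = 0.8804. [A⁻]/[HA] = 10^(0.8804) = 7.59

[A⁻]/[HA] = 7.59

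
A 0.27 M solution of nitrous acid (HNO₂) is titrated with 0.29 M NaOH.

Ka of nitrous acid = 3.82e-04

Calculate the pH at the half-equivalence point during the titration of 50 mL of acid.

At half-equivalence [HA] = [A⁻], so Henderson-Hasselbalch gives pH = pKa = -log(3.82e-04) = 3.42.

pH = pKa = 3.42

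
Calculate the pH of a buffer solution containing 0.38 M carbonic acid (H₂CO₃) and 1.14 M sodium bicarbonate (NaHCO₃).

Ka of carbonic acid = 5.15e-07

pKa = -log(5.15e-07) = 6.29. pH = pKa + log([A⁻]/[HA]) = 6.29 + log(1.14/0.38)

pH = 6.77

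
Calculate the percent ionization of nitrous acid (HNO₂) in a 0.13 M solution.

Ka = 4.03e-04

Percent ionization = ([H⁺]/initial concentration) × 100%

Using Ka equilibrium: x² + Ka×x - Ka×C = 0. Solving: [H⁺] = 7.0394e-03. Percent = (7.0394e-03/0.13) × 100

Percent ionization = 5.41%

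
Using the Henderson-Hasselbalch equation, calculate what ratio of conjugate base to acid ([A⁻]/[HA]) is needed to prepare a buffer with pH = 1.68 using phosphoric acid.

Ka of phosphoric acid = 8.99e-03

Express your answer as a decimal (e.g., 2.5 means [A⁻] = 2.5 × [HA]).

pKa = -log(8.99e-03) = 2.0462. pH = pKa + log([A⁻]/[HA]), so log([A⁻]/[HA]) = pH − pKa = 1.68 − 2.0462 = -0.3662. [A⁻]/[HA] = 10^(-0.3662) = 0.430

[A⁻]/[HA] = 0.430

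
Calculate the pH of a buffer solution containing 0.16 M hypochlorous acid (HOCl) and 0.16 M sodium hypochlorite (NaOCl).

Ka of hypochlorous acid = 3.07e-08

pKa = -log(3.07e-08) = 7.51. pH = pKa + log([A⁻]/[HA]) = 7.51 + log(0.16/0.16)

pH = 7.51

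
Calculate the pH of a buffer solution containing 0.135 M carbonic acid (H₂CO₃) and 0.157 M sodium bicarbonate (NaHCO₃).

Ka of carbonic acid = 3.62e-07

pKa = -log(3.62e-07) = 6.44. pH = pKa + log([A⁻]/[HA]) = 6.44 + log(0.157/0.135)

pH = 6.51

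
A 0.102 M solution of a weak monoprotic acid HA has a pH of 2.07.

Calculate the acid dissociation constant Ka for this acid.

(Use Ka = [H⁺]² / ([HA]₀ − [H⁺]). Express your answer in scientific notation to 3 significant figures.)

[H⁺] = 10^(−pH) = 10^(−2.07) = 8.511e-03 M. For HA ⇌ H⁺ + A⁻, Ka = [H⁺][A⁻]/[HA] = [H⁺]² / ([HA]₀ − [H⁺]) = (8.511e-03)² / (0.102 − 8.511e-03) = 7.75e-04.

K_a = 7.75e-04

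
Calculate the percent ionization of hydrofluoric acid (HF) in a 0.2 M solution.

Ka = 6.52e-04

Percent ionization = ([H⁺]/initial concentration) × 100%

Using Ka equilibrium: x² + Ka×x - Ka×C = 0. Solving: [H⁺] = 1.1098e-02. Percent = (1.1098e-02/0.2) × 100

Percent ionization = 5.55%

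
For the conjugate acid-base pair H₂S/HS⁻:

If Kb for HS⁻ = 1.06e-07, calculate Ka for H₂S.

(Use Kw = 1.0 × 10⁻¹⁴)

For a conjugate pair Ka × Kb = Kw, so Ka = Kw/Kb = 1.0 × 10⁻¹⁴ / 1.06e-07 = 9.43e-08.

K_a = 9.43e-08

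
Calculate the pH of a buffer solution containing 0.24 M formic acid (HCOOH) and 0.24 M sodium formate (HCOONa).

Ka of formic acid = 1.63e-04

pKa = -log(1.63e-04) = 3.79. pH = pKa + log([A⁻]/[HA]) = 3.79 + log(0.24/0.24)

pH = 3.79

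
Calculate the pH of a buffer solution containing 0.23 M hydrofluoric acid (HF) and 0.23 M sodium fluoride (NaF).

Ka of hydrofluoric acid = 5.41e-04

pKa = -log(5.41e-04) = 3.27. pH = pKa + log([A⁻]/[HA]) = 3.27 + log(0.23/0.23)

pH = 3.27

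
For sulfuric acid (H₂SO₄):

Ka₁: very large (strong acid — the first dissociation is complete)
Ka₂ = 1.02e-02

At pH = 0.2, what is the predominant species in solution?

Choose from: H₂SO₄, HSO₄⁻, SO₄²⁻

The first dissociation is complete, so H₂SO₄ itself is never the predominant species in water; pKa₂ = -log(1.02e-02) = 1.99. For a polyprotic acid the predominant species crosses at each pKa: below pKa_n the protonated form dominates, above it the deprotonated form does. At pH = 0.2, the predominant species is HSO₄⁻.

HSO₄⁻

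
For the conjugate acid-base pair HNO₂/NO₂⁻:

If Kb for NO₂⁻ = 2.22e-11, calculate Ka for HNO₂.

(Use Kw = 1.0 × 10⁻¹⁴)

For a conjugate pair Ka × Kb = Kw, so Ka = Kw/Kb = 1.0 × 10⁻¹⁴ / 2.22e-11 = 4.50e-04.

K_a = 4.50e-04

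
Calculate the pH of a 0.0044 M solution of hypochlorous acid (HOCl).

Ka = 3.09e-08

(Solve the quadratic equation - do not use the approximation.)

x² + Ka×x - Ka×C = 0. Using quadratic formula: [H⁺] = 1.1645e-05

pH = 4.93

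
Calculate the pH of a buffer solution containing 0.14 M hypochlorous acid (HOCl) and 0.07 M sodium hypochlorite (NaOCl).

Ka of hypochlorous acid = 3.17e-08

pKa = -log(3.17e-08) = 7.50. pH = pKa + log([A⁻]/[HA]) = 7.50 + log(0.07/0.14)

pH = 7.20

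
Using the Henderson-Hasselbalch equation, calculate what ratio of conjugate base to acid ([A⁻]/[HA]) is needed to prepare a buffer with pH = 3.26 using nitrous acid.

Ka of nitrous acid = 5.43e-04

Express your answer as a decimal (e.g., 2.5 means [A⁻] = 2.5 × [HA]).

pKa = -log(5.43e-04) = 3.2652. pH = pKa + log([A⁻]/[HA]), so log([A⁻]/[HA]) = pH − pKa = 3.26 − 3.2652 = -0.0052. [A⁻]/[HA] = 10^(-0.0052) = 0.988

[A⁻]/[HA] = 0.988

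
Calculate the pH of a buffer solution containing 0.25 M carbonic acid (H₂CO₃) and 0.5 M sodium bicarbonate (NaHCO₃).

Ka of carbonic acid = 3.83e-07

pKa = -log(3.83e-07) = 6.42. pH = pKa + log([A⁻]/[HA]) = 6.42 + log(0.5/0.25)

pH = 6.72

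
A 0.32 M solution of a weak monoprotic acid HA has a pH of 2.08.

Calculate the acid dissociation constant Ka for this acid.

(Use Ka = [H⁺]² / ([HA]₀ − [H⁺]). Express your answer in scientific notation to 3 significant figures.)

[H⁺] = 10^(−pH) = 10^(−2.08) = 8.318e-03 M. For HA ⇌ H⁺ + A⁻, Ka = [H⁺][A⁻]/[HA] = [H⁺]² / ([HA]₀ − [H⁺]) = (8.318e-03)² / (0.32 − 8.318e-03) = 2.22e-04.

K_a = 2.22e-04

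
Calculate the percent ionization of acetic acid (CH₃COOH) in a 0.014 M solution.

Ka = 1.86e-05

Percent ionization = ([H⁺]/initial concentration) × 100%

Using Ka equilibrium: x² + Ka×x - Ka×C = 0. Solving: [H⁺] = 5.0108e-04. Percent = (5.0108e-04/0.014) × 100

Percent ionization = 3.58%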